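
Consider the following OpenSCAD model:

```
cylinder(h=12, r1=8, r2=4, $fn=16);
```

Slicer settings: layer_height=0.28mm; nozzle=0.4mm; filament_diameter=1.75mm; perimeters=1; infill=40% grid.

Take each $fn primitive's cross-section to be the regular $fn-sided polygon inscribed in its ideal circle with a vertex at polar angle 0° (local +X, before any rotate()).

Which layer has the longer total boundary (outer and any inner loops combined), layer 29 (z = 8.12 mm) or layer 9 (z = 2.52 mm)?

layer 9 (z = 2.52 mm)

Layer 29 (z = 8.12): the cone (r1=8→r2=4) has section circumradius 5.293 here — a regular 16-gon (perimeter = 2·16·5.293·sin(180°/16) = 33.05 mm). So its perimeter = 33.05 mm. Layer 9 (z = 2.52): the cone (r1=8→r2=4) has section circumradius 7.160 here — a regular 16-gon (perimeter = 2·16·7.160·sin(180°/16) = 44.70 mm). So its perimeter = 44.70 mm. Layer 9 is larger (44.70 vs 33.05 mm).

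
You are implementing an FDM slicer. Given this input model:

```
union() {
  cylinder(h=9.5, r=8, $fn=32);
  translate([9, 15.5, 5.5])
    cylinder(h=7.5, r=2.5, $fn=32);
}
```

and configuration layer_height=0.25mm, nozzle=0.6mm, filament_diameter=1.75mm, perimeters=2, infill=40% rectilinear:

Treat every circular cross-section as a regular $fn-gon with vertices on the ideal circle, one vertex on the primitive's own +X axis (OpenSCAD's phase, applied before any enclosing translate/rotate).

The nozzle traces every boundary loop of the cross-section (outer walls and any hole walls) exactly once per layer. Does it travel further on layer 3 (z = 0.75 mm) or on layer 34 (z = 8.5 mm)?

Layer 3 (z = 0.75): the cylinder: section is a regular 32-gon, circumradius r=8 (perimeter = 2·32·8.000·sin(180°/32) = 50.18 mm); the cylinder at (9, 15.5) is not intersected at this z (z outside [5.5, 13]); Combining (union): only the r=8 cylinder is present, so the union is just that shape — boundary = 50.18 mm. So its perimeter = 50.18 mm. Layer 34 (z = 8.5): the r=8 cylinder gives a regular 32-gon of circumradius 8 (constant along its height) (perimeter = 2·32·8.000·sin(180°/32) = 50.18 mm); the r=2.5 cylinder at (9, 15.5) gives a regular 32-gon of circumradius 2.5 (constant along its height) (perimeter = 2·32·2.500·sin(180°/32) = 15.68 mm); Taking the union: the 2 present regions are separate (no shared area or edge), so areas and boundary lengths simply add and each stays a separate island — boundary = 65.87 mm. So its perimeter = 65.87 mm. Layer 34 is larger (65.87 vs 50.18 mm).

layer 34 (z = 8.5 mm)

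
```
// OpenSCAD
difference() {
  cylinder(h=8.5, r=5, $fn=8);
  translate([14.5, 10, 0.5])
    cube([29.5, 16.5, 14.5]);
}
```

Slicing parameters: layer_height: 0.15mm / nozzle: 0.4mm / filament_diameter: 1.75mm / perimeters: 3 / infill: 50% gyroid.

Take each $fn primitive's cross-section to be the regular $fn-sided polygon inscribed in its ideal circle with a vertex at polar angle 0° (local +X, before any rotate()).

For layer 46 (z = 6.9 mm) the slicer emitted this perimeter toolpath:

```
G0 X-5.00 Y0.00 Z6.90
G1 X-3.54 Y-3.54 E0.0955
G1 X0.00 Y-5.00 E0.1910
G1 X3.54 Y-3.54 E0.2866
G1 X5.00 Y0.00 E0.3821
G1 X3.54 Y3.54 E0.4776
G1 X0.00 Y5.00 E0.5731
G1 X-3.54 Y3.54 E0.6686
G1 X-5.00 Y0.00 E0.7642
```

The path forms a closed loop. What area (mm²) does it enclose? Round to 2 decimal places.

Apply the shoelace formula to the sequence of (X, Y) vertices; enclosed area = 70.80 mm².

70.80 mm²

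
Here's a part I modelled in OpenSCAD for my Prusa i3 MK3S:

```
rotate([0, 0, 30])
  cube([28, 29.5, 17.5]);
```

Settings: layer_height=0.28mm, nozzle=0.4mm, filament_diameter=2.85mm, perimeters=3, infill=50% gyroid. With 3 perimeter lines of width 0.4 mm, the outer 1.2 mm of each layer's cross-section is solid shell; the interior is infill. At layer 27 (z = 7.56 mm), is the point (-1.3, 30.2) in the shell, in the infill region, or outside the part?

infill

At z = 7.56 mm: the cube is present — its section is the full 28×29.5 rectangle; (rotated 30° about Z; rotation is an isometry so areas/perimeters/island counts are preserved). Overall, the cross-section is a single solid region. Undo the 30° rotation: the query point maps to (13.974, 26.804) in the un-rotated model frame. The nearest boundary edge runs (28.00, 29.50)→(0.00, 29.50); distance from the point to it = 2.70 mm. The point is inside the cross-section and 2.70 mm from the nearest boundary — more than the 1.2 mm shell width (3 × 0.4), so it's in the infill interior.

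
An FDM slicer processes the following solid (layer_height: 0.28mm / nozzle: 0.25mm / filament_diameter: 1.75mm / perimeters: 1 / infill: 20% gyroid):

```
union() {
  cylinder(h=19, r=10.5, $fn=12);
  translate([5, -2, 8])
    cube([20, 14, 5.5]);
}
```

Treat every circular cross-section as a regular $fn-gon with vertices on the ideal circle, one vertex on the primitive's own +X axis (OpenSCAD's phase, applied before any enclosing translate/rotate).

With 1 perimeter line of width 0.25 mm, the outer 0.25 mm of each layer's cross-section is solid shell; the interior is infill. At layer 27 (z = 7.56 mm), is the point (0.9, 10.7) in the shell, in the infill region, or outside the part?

outside

At z = 7.56 mm: the r=10.5 cylinder gives a regular 12-gon of circumradius 10.5 (constant along its height); the cube at (5, -2) is absent (z outside [8, 13.5]); Taking the union: only the r=10.5 cylinder is present, so the union is just that shape — 1 connected region. Overall, the cross-section is a single solid region. The nearest boundary edge runs (5.25, 9.09)→(0.00, 10.50); distance from the point to it = 0.43 mm. The point is not inside any of the regions above, so it lies outside the cross-section (0.43 mm from the nearest boundary).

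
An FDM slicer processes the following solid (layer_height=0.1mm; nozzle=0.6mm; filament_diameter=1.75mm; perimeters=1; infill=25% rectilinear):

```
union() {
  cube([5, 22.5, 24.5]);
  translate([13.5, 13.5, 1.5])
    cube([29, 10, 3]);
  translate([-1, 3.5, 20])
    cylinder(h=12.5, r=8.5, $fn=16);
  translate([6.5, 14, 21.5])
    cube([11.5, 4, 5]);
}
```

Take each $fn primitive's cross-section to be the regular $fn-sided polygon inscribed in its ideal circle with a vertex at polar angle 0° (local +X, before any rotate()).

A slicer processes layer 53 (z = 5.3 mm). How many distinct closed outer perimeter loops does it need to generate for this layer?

1

At z = 5.3 mm: the cube (footprint 5×22.5) is included at this height; the cube at (13.5, 13.5) does not reach this height (z outside [1.5, 4.5]); the cylinder at (-1, 3.5) is not intersected at this z (z outside [20, 32.5]); the cube at (6.5, 14) is not intersected at this z (z outside [21.5, 26.5]); Taking the union: only the 5×22.5 cube is present, so the union is just that shape — 1 connected region. The result has 1 disconnected region.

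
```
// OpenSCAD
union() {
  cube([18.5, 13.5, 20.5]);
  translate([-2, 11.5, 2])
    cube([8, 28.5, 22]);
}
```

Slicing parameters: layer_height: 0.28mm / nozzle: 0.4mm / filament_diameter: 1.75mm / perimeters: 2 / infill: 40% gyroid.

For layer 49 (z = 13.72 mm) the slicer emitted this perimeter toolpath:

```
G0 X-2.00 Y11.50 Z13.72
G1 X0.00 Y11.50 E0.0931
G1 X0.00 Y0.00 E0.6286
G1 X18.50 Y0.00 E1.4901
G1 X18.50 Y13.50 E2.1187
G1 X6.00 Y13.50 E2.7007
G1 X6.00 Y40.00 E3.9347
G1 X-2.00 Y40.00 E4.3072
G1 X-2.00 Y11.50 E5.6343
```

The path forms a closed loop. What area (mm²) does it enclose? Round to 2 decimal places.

465.75 mm²

Apply the shoelace formula to the sequence of (X, Y) vertices; enclosed area = 465.75 mm².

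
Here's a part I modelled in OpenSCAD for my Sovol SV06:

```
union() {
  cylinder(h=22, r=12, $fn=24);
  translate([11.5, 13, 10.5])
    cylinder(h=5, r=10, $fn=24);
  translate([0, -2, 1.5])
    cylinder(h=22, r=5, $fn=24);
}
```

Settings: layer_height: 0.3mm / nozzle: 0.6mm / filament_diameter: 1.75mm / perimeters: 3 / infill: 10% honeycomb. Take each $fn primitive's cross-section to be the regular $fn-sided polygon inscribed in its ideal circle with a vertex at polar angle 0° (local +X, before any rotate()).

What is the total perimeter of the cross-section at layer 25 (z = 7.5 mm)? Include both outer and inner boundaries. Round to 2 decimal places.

At z = 7.5 mm: the r=12 cylinder gives a regular 24-gon of circumradius 12 (constant along its height) (perimeter = 2·24·12.000·sin(180°/24) = 75.18 mm); the cylinder at (11.5, 13) is not intersected at this z (z outside [10.5, 15.5]); the r=5 cylinder at (0, -2) gives a regular 24-gon of circumradius 5 (constant along its height) (perimeter = 2·24·5.000·sin(180°/24) = 31.33 mm); Combining (union): the r=5 cylinder at (0, -2) lies entirely inside the r=12 cylinder, so the union is just the r=12 cylinder — boundary = 75.18 mm. Overall, the cross-section is a single solid region. Total boundary length (outer) = 75.18 mm.

75.18 mm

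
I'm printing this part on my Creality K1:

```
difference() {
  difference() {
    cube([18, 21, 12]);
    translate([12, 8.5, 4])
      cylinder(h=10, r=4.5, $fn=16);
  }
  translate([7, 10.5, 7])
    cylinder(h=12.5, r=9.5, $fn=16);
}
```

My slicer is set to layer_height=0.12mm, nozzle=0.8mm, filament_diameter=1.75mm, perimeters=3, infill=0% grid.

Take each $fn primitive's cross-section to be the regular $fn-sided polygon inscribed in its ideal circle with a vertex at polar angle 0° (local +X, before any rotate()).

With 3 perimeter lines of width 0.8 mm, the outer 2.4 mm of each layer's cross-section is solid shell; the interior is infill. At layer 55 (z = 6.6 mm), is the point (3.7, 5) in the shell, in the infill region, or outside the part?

At z = 6.6 mm: the 18×21 cube contributes its full rectangle; the r=4.5 cylinder at (12, 8.5) gives a regular 16-gon of circumradius 4.5 (constant along its height); Subtracting the remaining from the first: starting from the 18×21 cube, the r=4.5 cylinder at (12, 8.5) lies wholly inside it (removes its full 61.99 mm² and its 28.09 mm outline becomes a hole wall) — 1 connected region with 1 hole; the cylinder at (7, 10.5) does not reach this height (z outside [7, 19.5]); Subtracting the remaining from the first: none of the subtracted shapes is present at this height, so the result so far is unchanged — 1 connected region with 1 hole. Overall, the cross-section is one region with 1 hole. The nearest boundary edge runs (0.00, 0.00)→(0.00, 21.00); distance from the point to it = 3.70 mm. The point is inside the cross-section and 3.70 mm from the nearest boundary — more than the 2.4 mm shell width (3 × 0.8), so it's in the infill interior.

infill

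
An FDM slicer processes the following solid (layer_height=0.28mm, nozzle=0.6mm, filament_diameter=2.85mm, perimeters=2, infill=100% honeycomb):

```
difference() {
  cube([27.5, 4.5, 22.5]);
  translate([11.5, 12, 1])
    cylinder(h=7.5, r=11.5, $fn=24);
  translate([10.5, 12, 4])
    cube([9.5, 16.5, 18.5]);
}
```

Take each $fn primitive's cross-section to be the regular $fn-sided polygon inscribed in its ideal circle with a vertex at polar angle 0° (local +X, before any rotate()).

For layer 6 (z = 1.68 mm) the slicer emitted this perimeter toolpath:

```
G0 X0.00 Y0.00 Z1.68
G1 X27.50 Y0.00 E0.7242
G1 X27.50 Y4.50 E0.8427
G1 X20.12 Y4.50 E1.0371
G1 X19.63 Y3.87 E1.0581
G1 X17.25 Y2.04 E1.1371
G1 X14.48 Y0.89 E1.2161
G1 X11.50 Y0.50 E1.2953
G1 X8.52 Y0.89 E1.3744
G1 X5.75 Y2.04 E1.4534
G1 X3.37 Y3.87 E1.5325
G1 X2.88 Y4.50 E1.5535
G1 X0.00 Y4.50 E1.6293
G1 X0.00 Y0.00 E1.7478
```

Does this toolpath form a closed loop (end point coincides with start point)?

yes

Start point (G0): (0.00, 0.00). End point (last G1): the path returns to the start — closed.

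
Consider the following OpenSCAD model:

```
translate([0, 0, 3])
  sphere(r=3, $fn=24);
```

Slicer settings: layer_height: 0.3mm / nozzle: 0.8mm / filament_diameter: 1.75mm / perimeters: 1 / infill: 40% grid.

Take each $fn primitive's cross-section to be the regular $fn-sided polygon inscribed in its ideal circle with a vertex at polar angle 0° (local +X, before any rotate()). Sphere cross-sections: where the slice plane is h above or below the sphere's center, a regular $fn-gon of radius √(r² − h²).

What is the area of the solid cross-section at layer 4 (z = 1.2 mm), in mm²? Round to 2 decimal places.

At z = 1.2 mm: the r=3 sphere slices to a regular 24-gon of circumradius 2.400 (√(r²−h²) with h=1.8 from center) (area = (24/2)·2.400²·sin(360°/24) = 17.89 mm²). Overall, the cross-section is a single solid region. Net area = 17.89 mm².

17.89 mm²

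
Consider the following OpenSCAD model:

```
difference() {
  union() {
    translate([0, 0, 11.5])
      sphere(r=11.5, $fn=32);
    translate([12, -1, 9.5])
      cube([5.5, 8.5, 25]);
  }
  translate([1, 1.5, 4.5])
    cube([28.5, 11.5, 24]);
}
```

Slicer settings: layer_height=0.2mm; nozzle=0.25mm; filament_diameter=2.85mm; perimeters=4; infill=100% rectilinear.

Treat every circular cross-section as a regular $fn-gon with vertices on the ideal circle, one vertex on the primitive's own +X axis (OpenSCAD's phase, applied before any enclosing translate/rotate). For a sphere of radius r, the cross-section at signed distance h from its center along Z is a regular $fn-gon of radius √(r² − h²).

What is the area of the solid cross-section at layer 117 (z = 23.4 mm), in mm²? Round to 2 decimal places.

13.75 mm²

At z = 23.4 mm: the sphere is absent (|z−center|=11.900 > r=11.5); the cube at (12, -1) is present — its section is the full 5.5×8.5 rectangle (area 46.75 mm²); Taking the union: only the 5.5×8.5 cube at (12, -1) is present, so the union is just that shape — area = 46.75 mm²; the cube at (1, 1.5) is present — its section is the full 28.5×11.5 rectangle (area 327.75 mm²); Taking the first minus the rest: starting from the result so far (46.75 mm²), the 28.5×11.5 cube at (1, 1.5) partially overlaps it — only the 33.00 mm² overlap (of its 327.75 mm²) is removed, clipping the outline — area = 13.75 mm². Overall, the cross-section is a single solid region. Net area = 13.75 mm².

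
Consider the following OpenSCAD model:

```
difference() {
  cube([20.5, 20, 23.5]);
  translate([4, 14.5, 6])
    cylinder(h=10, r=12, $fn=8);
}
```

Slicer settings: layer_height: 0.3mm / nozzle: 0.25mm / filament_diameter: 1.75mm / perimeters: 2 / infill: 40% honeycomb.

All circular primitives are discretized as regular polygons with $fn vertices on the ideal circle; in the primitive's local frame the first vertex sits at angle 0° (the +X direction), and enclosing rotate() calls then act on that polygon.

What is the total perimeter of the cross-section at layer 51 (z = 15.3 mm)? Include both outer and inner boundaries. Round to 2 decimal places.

80.09 mm

At z = 15.3 mm: the cube (footprint 20.5×20) is included at this height (perimeter 81.00 mm); the cylinder at (4, 14.5): section is a regular 8-gon, circumradius r=12 (perimeter = 2·8·12.000·sin(180°/8) = 73.48 mm); Subtracting the remaining from the first: starting from the 20.5×20 cube, the r=12 cylinder at (4, 14.5) partially overlaps it — only the 228.24 mm² overlap (of its 407.29 mm²) is removed, clipping the outline — boundary = 80.09 mm. Overall, the cross-section is a single solid region. Total boundary length (outer) = 80.09 mm.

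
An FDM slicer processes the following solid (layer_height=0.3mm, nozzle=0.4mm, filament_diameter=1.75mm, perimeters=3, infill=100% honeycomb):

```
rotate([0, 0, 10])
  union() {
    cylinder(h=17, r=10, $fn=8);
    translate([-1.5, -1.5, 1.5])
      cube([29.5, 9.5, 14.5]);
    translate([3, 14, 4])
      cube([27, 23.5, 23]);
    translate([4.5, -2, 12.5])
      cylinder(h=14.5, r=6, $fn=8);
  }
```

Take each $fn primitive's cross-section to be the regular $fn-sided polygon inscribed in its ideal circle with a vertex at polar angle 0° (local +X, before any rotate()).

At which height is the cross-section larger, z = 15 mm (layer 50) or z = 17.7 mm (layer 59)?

Layer 50 (z = 15): the r=10 cylinder gives a regular 8-gon of circumradius 10 (constant along its height) (area = (8/2)·10.000²·sin(360°/8) = 282.84 mm²); the 29.5×9.5 cube at (-1.5, -1.5) contributes its full rectangle (area 280.25 mm²); the 27×23.5 cube at (3, 14) contributes its full rectangle (area 634.50 mm²); the cylinder at (4.5, -2): section is a regular 8-gon, circumradius r=6 (area = (8/2)·6.000²·sin(360°/8) = 101.82 mm²); Merging all regions: the regions partially overlap — summed areas 1299.42 mm² minus the doubly-counted overlap 189.85 mm² gives 1109.56 mm² — area = 1109.56 mm²; (rotated 10° about Z; rotation is an isometry so areas/perimeters/island counts are preserved). So its area = 1109.56 mm². Layer 59 (z = 17.7): the cylinder does not reach this height (z outside [0, 17]); the cube at (-1.5, -1.5) is not intersected at this z (z outside [1.5, 16]); the cube at (3, 14) is present — its section is the full 27×23.5 rectangle (area 634.50 mm²); the r=6 cylinder at (4.5, -2) gives a regular 8-gon of circumradius 6 (constant along its height) (area = (8/2)·6.000²·sin(360°/8) = 101.82 mm²); Merging all regions: the 2 present regions are separate (no shared area or edge), so areas and boundary lengths simply add and each stays a separate island — area = 736.32 mm²; (whole slice rotated 10° about Z — lengths, areas and connectivity unchanged). So its area = 736.32 mm². Layer 50 is larger (1109.56 vs 736.32 mm²).

layer 50 (z = 15 mm)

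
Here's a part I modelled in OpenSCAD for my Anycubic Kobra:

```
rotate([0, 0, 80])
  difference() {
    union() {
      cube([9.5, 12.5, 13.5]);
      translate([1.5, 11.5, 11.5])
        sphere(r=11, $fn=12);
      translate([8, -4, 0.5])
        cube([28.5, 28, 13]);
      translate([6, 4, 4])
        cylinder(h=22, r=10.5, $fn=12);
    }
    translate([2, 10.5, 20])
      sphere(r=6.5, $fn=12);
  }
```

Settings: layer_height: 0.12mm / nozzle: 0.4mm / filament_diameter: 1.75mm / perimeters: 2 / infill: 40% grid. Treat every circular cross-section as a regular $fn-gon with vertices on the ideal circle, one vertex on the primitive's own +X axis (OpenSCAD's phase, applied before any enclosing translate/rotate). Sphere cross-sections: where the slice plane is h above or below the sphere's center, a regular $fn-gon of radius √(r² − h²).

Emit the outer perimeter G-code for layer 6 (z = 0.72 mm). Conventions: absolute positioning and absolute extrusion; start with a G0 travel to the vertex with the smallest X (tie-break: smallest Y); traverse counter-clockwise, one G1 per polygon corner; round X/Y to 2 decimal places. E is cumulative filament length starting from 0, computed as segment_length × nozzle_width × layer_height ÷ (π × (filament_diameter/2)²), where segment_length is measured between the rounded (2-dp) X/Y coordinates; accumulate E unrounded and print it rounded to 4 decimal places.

G0 X-22.25 Y12.05 Z0.72
G1 X-10.92 Y10.05 E0.2296
G1 X-11.72 Y5.54 E0.3210
G1 X-11.81 Y5.53 E0.3228
G1 X-12.74 Y4.88 E0.3455
G1 X-13.22 Y3.85 E0.3681
G1 X-13.12 Y2.73 E0.3906
G1 X-12.47 Y1.80 E0.4132
G1 X-11.44 Y1.32 E0.4359
G1 X-10.32 Y1.42 E0.4583
G1 X-9.86 Y1.74 E0.4695
G1 X0.00 Y0.00 E0.6693
G1 X1.39 Y7.88 E0.8290
G1 X5.33 Y7.18 E0.9089
G1 X10.28 Y35.25 E1.4777
G1 X-17.30 Y40.11 E2.0365
G1 X-22.25 Y12.05 E2.6052

At z = 0.72 mm: the cube (footprint 9.5×12.5) is included at this height; the r=11 sphere at (1.5, 11.5) slices to a regular 12-gon of circumradius 2.189 (√(r²−h²) with h=10.78 from center); the cube at (8, -4) (footprint 28.5×28) is included at this height; the cylinder at (6, 4) does not reach this height (z outside [4, 26]); Merging all regions: the regions partially overlap (shared area 28.82 mm²), so overlapping operands fuse into one piece — 1 connected region; the sphere at (2, 10.5) does not reach this height (|z−center|=19.280 > r=6.5); After the difference (first − rest): none of the subtracted shapes is present at this height, so that combined region is unchanged — 1 connected region; (rotated 80° about Z; rotation is an isometry so areas/perimeters/island counts are preserved). The outline is a single polygon with 16 vertices. Extrusion per mm of travel: 0.4 × 0.12 / (π × 0.875²) = 0.019956. Accumulating E over each segment gives final E = 2.6052.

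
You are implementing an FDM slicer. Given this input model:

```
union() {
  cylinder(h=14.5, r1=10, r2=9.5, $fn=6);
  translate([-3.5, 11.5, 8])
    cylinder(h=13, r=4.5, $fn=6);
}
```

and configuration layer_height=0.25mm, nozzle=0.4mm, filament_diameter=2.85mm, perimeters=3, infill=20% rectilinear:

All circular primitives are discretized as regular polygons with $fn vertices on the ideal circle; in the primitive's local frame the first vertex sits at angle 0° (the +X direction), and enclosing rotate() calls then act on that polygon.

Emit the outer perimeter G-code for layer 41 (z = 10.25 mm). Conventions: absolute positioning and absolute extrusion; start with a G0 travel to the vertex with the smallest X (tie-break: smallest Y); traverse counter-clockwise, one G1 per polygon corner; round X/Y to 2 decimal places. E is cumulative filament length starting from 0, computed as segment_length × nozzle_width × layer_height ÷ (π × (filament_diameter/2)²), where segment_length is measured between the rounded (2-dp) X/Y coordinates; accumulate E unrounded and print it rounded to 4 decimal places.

At z = 10.25 mm: the cone contributes a regular 6-gon of circumradius 9.647 (interpolated between r1=10 and r2=9.5 at t=0.707); the cylinder at (-3.5, 11.5): section is a regular 6-gon, circumradius r=4.5; Merging all regions: the regions partially overlap (shared area 3.01 mm²), so overlapping operands fuse into one piece — 1 connected region. The outline is a single polygon with 12 vertices. Extrusion per mm of travel: 0.4 × 0.25 / (π × 1.425²) = 0.015675. Accumulating E over each segment gives final E = 1.1777.

G0 X-9.65 Y0.00 Z10.25
G1 X-4.82 Y-8.35 E0.1512
G1 X4.82 Y-8.35 E0.3023
G1 X9.65 Y0.00 E0.4535
G1 X4.82 Y8.35 E0.6047
G1 X-0.82 Y8.35 E0.6932
G1 X1.00 Y11.50 E0.7502
G1 X-1.25 Y15.40 E0.8208
G1 X-5.75 Y15.40 E0.8913
G1 X-8.00 Y11.50 E0.9619
G1 X-5.75 Y7.60 E1.0325
G1 X-5.26 Y7.60 E1.0401
G1 X-9.65 Y0.00 E1.1777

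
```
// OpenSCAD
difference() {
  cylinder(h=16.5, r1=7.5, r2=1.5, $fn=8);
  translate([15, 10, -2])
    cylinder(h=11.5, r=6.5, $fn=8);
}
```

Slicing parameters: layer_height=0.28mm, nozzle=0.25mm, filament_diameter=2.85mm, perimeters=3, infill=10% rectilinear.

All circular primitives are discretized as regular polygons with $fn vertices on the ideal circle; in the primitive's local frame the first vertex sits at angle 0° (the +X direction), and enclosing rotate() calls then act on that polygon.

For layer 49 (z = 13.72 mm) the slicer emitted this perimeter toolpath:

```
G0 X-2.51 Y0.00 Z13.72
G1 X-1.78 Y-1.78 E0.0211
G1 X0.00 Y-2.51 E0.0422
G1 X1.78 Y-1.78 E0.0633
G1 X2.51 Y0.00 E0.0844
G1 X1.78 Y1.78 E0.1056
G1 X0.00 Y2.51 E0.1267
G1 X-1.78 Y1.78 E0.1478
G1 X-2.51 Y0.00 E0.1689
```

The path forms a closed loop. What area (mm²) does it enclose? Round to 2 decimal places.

Apply the shoelace formula to the sequence of (X, Y) vertices; enclosed area = 17.87 mm².

17.87 mm²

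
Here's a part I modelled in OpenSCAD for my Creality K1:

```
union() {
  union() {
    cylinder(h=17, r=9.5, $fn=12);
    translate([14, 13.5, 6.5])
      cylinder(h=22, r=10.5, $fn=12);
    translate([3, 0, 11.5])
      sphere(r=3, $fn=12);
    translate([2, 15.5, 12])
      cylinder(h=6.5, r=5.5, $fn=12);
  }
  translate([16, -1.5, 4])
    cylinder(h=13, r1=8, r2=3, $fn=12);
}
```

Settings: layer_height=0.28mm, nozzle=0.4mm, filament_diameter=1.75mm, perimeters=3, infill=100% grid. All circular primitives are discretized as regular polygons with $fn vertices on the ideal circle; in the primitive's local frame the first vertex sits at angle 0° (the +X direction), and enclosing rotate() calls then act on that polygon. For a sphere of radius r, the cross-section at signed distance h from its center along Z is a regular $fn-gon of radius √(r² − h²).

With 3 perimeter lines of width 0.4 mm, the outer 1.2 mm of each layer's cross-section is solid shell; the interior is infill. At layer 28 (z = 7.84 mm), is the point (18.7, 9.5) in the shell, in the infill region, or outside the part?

At z = 7.84 mm: the cylinder: section is a regular 12-gon, circumradius r=9.5; the cylinder at (14, 13.5): section is a regular 12-gon, circumradius r=10.5; the sphere at (3, 0) is absent (|z−center|=3.660 > r=3); the cylinder at (2, 15.5) does not reach this height (z outside [12, 18.5]); Taking the union: the 2 present regions are separate (no shared area or edge), so areas and boundary lengths simply add and each stays a separate island — 2 connected regions; the cone at (16, -1.5) (r1=8→r2=3) has section circumradius 6.523 here — a regular 12-gon; Combining (union): the regions partially overlap (shared area 6.75 mm²), so overlapping operands fuse into one piece — 2 connected regions. Overall, the cross-section has 2 separate islands. The nearest boundary edge runs (23.09, 8.25)→(19.25, 4.41); distance from the point to it = 3.99 mm. (Shell/infill is judged within the island containing the point — the largest one.) The point is inside the cross-section and 3.99 mm from the nearest boundary — more than the 1.2 mm shell width (3 × 0.4), so it's in the infill interior.

infill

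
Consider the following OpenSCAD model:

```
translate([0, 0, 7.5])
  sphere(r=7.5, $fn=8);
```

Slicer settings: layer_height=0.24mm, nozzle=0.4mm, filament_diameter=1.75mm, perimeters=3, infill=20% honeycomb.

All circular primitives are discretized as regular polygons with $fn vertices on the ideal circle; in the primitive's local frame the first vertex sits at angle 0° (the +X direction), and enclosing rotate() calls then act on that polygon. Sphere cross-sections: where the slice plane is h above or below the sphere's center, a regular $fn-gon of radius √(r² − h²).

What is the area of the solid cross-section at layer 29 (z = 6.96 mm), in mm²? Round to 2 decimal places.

At z = 6.96 mm: the r=7.5 sphere slices to a regular 8-gon of circumradius 7.481 (√(r²−h²) with h=0.54 from center) (area = (8/2)·7.481²·sin(360°/8) = 158.27 mm²). Overall, the cross-section is a single solid region. Net area = 158.27 mm².

158.27 mm²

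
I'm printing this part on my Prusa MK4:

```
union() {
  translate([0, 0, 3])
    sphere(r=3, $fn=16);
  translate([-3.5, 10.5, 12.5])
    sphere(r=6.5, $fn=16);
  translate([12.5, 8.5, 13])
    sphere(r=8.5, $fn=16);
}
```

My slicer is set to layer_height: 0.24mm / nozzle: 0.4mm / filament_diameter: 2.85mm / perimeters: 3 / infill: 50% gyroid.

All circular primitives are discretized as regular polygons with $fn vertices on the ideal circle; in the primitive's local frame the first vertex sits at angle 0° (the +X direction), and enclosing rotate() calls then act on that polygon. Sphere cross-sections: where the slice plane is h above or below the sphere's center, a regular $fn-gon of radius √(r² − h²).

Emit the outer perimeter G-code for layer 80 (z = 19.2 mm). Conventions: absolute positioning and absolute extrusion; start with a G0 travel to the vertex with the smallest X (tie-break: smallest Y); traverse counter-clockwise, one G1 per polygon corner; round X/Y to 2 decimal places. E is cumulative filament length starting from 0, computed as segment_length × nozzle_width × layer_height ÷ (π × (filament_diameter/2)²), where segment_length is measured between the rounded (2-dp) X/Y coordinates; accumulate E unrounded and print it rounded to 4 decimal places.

G0 X6.69 Y8.50 Z19.20
G1 X7.13 Y6.27 E0.0342
G1 X8.39 Y4.39 E0.0683
G1 X10.27 Y3.13 E0.1023
G1 X12.50 Y2.69 E0.1365
G1 X14.73 Y3.13 E0.1707
G1 X16.61 Y4.39 E0.2048
G1 X17.87 Y6.27 E0.2388
G1 X18.31 Y8.50 E0.2730
G1 X17.87 Y10.73 E0.3073
G1 X16.61 Y12.61 E0.3413
G1 X14.73 Y13.87 E0.3754
G1 X12.50 Y14.31 E0.4096
G1 X10.27 Y13.87 E0.4438
G1 X8.39 Y12.61 E0.4778
G1 X7.13 Y10.73 E0.5119
G1 X6.69 Y8.50 E0.5461

At z = 19.2 mm: the sphere is not intersected at this z (|z−center|=16.200 > r=3); the sphere at (-3.5, 10.5) is not intersected at this z (|z−center|=6.700 > r=6.5); the r=8.5 sphere at (12.5, 8.5) contributes a regular 16-gon of circumradius √(8.5²−6.2²) = 5.815; Taking the union: only the r=8.5 sphere at (12.5, 8.5) is present, so the union is just that shape — 1 connected region. The outline is a single polygon with 16 vertices. Extrusion per mm of travel: 0.4 × 0.24 / (π × 1.425²) = 0.015048. Accumulating E over each segment gives final E = 0.5461.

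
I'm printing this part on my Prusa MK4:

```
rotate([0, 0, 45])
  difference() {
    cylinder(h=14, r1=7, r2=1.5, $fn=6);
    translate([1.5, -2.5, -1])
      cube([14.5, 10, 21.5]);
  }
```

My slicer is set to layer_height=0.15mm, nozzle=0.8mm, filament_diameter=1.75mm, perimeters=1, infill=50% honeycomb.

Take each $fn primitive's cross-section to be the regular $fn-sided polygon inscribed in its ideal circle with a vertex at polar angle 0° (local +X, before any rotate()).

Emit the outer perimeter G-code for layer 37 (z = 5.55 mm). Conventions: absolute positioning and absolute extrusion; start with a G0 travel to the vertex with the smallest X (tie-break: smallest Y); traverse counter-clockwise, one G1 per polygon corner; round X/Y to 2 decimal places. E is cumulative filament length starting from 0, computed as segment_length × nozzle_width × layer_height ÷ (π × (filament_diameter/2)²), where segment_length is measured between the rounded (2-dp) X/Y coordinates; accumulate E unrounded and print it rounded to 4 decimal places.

G0 X-4.66 Y1.25 Z5.55
G1 X-3.41 Y-3.41 E0.2407
G1 X1.25 Y-4.66 E0.4814
G1 X4.66 Y-1.25 E0.7220
G1 X4.16 Y0.62 E0.8186
G1 X2.83 Y-0.71 E0.9124
G1 X-1.89 Y4.01 E1.2454
G1 X-4.66 Y1.25 E1.4405

At z = 5.55 mm: the cone (r1=7→r2=1.5) has section circumradius 4.820 here — a regular 6-gon; the cube at (1.5, -2.5) (footprint 14.5×10) is included at this height; Taking the first minus the rest: starting from the cone, the 14.5×10 cube at (1.5, -2.5) partially overlaps it — only the 15.32 mm² overlap (of its 145.00 mm²) is removed, clipping the outline — 1 connected region; (rotated 45° about Z; rotation is an isometry so areas/perimeters/island counts are preserved). The outline is a single polygon with 7 vertices. Extrusion per mm of travel: 0.8 × 0.15 / (π × 0.875²) = 0.049890. Accumulating E over each segment gives final E = 1.4405.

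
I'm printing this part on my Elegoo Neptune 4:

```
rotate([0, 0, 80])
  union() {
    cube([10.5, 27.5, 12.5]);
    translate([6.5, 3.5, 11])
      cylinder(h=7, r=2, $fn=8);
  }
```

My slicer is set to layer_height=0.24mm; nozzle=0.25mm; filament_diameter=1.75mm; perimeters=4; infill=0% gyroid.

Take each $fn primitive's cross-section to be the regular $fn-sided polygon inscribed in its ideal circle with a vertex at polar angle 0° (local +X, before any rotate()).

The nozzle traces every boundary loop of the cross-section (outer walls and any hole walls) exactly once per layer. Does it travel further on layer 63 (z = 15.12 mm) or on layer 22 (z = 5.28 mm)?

layer 22 (z = 5.28 mm)

Layer 63 (z = 15.12): the cube is not intersected at this z (z outside [0, 12.5]); the cylinder at (6.5, 3.5): section is a regular 8-gon, circumradius r=2 (perimeter = 2·8·2.000·sin(180°/8) = 12.25 mm); Taking the union: only the r=2 cylinder at (6.5, 3.5) is present, so the union is just that shape — boundary = 12.25 mm; (whole slice rotated 80° about Z — lengths, areas and connectivity unchanged). So its perimeter = 12.25 mm. Layer 22 (z = 5.28): the cube (footprint 10.5×27.5) is included at this height (perimeter 76.00 mm); the cylinder at (6.5, 3.5) is not intersected at this z (z outside [11, 18]); Combining (union): only the 10.5×27.5 cube is present, so the union is just that shape — boundary = 76.00 mm; (rotated 80° about Z; rotation is an isometry so areas/perimeters/island counts are preserved). So its perimeter = 76.00 mm. Layer 22 is larger (76.00 vs 12.25 mm).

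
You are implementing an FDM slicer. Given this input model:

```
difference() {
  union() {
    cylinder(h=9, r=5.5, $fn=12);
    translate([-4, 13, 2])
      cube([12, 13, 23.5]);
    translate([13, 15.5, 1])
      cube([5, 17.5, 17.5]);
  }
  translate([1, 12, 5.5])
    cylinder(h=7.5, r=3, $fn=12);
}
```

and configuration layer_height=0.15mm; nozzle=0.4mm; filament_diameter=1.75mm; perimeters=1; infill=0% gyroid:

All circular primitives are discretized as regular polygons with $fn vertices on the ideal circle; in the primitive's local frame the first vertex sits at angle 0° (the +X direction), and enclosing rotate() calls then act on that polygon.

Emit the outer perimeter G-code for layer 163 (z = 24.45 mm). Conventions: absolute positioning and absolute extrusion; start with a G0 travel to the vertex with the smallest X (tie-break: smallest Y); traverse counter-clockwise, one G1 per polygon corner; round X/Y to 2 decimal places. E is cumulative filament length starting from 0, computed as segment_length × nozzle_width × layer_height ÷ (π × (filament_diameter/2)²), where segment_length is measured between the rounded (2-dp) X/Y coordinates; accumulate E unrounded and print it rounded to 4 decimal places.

At z = 24.45 mm: the cylinder does not reach this height (z outside [0, 9]); the cube at (-4, 13) (footprint 12×13) is included at this height; the cube at (13, 15.5) does not reach this height (z outside [1, 18.5]); Combining (union): only the 12×13 cube at (-4, 13) is present, so the union is just that shape — 1 connected region; the cylinder at (1, 12) does not reach this height (z outside [5.5, 13]); Subtracting the remaining from the first: none of the subtracted shapes is present at this height, so the result so far is unchanged — 1 connected region. The outline is a single polygon with 4 vertices. Extrusion per mm of travel: 0.4 × 0.15 / (π × 0.875²) = 0.024945. Accumulating E over each segment gives final E = 1.2473.

G0 X-4.00 Y13.00 Z24.45
G1 X8.00 Y13.00 E0.2993
G1 X8.00 Y26.00 E0.6236
G1 X-4.00 Y26.00 E0.9230
G1 X-4.00 Y13.00 E1.2473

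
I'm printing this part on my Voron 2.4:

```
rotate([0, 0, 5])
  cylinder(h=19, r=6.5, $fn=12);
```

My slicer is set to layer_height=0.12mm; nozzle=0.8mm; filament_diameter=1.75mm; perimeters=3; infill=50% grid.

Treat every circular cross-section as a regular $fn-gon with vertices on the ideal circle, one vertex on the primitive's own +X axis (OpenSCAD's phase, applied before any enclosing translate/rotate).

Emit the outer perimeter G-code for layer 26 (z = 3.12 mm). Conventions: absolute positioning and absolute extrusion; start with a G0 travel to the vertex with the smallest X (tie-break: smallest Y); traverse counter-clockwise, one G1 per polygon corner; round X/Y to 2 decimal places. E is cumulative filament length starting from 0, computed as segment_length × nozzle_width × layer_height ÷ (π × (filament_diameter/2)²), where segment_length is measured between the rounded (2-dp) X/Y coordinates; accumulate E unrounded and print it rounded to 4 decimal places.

G0 X-6.48 Y-0.57 Z3.12
G1 X-5.32 Y-3.73 E0.1344
G1 X-2.75 Y-5.89 E0.2683
G1 X0.57 Y-6.48 E0.4029
G1 X3.73 Y-5.32 E0.5373
G1 X5.89 Y-2.75 E0.6713
G1 X6.48 Y0.57 E0.8059
G1 X5.32 Y3.73 E0.9402
G1 X2.75 Y5.89 E1.0742
G1 X-0.57 Y6.48 E1.2088
G1 X-3.73 Y5.32 E1.3431
G1 X-5.89 Y2.75 E1.4771
G1 X-6.48 Y-0.57 E1.6117

At z = 3.12 mm: the r=6.5 cylinder gives a regular 12-gon of circumradius 6.5 (constant along its height); (whole slice rotated 5° about Z — lengths, areas and connectivity unchanged). The outline is a single polygon with 12 vertices. Extrusion per mm of travel: 0.8 × 0.12 / (π × 0.875²) = 0.039912. Accumulating E over each segment gives final E = 1.6117.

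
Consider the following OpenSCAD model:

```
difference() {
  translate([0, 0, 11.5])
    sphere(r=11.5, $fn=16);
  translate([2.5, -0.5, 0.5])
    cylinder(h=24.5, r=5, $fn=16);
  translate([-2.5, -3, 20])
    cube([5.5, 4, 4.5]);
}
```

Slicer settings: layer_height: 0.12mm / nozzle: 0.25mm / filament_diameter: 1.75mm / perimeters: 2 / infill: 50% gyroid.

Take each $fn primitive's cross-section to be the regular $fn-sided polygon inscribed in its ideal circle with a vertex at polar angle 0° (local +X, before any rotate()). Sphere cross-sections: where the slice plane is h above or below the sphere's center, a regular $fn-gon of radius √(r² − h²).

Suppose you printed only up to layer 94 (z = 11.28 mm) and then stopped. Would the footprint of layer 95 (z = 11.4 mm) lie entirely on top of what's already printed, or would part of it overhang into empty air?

entirely on top

Compare the two slices. At z = 11.28: the sphere: section is a regular 16-gon, circumradius = √(r²−h²) = √(11.5²−0.22²) = 11.498 (area = (16/2)·11.498²·sin(360°/16) = 404.73 mm²); the cylinder at (2.5, -0.5): section is a regular 16-gon, circumradius r=5 (area = (16/2)·5.000²·sin(360°/16) = 76.54 mm²); the cube at (-2.5, -3) does not reach this height (z outside [20, 24.5]); After the difference (first − rest): starting from the r=11.5 sphere (404.73 mm²), the r=5 cylinder at (2.5, -0.5) lies wholly inside it (removes its full 76.54 mm² and its 31.21 mm outline becomes a hole wall) — area = 328.19 mm². At z = 11.4: the r=11.5 sphere slices to a regular 16-gon of circumradius 11.500 (√(r²−h²) with h=0.1 from center) (area = (16/2)·11.500²·sin(360°/16) = 404.85 mm²); the cylinder at (2.5, -0.5): section is a regular 16-gon, circumradius r=5 (area = (16/2)·5.000²·sin(360°/16) = 76.54 mm²); the cube at (-2.5, -3) does not reach this height (z outside [20, 24.5]); Subtracting the remaining from the first: starting from the r=11.5 sphere (404.85 mm²), the r=5 cylinder at (2.5, -0.5) lies wholly inside it (removes its full 76.54 mm² and its 31.21 mm outline becomes a hole wall) — area = 328.31 mm². Checking containment: the cross-section at z = 11.4 is a subset of the cross-section at z = 11.28.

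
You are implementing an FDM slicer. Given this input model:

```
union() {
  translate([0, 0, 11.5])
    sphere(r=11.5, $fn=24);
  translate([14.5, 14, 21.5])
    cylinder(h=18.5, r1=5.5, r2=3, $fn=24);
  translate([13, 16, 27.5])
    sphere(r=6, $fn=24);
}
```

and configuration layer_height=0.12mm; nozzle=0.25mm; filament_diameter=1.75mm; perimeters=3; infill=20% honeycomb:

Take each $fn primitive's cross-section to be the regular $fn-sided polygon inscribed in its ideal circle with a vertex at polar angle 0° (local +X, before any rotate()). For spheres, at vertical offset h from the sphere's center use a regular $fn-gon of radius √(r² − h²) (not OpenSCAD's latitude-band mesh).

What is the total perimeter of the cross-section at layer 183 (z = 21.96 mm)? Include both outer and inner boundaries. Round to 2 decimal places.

At z = 21.96 mm: the r=11.5 sphere contributes a regular 24-gon of circumradius √(11.5²−10.46²) = 4.779 (perimeter = 2·24·4.779·sin(180°/24) = 29.94 mm); the cone at (14.5, 14): at t=0.025 of its height the radius interpolates to r₁+(r₂−r₁)t = 5.438, giving a regular 24-gon of that circumradius (perimeter = 2·24·5.438·sin(180°/24) = 34.07 mm); the sphere at (13, 16): section is a regular 24-gon, circumradius = √(r²−h²) = √(6²−5.54²) = 2.304 (perimeter = 2·24·2.304·sin(180°/24) = 14.44 mm); Merging all regions: the regions partially overlap (shared area 16.49 mm²), so the edge portions inside another operand are dropped and the merged outline is re-measured after clipping — boundary = 64.01 mm. Overall, the cross-section has 2 separate islands. Total boundary length (outer) = 64.01 mm.

64.01 mm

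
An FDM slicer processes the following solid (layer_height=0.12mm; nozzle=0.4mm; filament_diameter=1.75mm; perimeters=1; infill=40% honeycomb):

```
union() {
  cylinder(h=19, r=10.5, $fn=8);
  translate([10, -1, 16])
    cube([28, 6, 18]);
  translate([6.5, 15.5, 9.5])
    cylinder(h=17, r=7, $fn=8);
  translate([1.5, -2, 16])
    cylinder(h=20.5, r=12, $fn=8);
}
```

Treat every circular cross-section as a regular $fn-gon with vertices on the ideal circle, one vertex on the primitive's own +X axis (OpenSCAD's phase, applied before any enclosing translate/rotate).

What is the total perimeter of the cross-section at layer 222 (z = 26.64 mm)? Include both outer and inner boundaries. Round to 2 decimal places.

125.29 mm

At z = 26.64 mm: the cylinder is not intersected at this z (z outside [0, 19]); the cube at (10, -1) (footprint 28×6) is included at this height (perimeter 68.00 mm); the cylinder at (6.5, 15.5) does not reach this height (z outside [9.5, 26.5]); the cylinder at (1.5, -2): section is a regular 8-gon, circumradius r=12 (perimeter = 2·8·12.000·sin(180°/8) = 73.48 mm); Taking the union: the regions partially overlap (shared area 11.06 mm²), so the edge portions inside another operand are dropped and the merged outline is re-measured after clipping — boundary = 125.29 mm. Overall, the cross-section is a single solid region. Total boundary length (outer) = 125.29 mm.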